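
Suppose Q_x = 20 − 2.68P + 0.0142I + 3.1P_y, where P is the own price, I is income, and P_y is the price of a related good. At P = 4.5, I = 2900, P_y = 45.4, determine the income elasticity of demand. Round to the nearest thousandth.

At the given point, Q_x = 20 − 2.68(4.5) + 0.0142(2900) + 3.1(45.4) = 20 − 12.06 + 41.18 + 140.74 = 189.86.
∂Q_x/∂I = +0.0142, so E_I = 0.0142·(2900/189.86) ≈ 0.217.
E_I ∈ (0,1): normal good (necessity).

0.217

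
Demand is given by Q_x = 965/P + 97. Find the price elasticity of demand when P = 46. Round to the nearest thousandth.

-0.178

At P = 46, Q_x = 117.9783.
dQ_x/dP = −965/P² = −0.456.
Point elasticity E = (dQ_x/dP)·(P/Q_x) = -0.456 × 46/117.9783 ≈ -0.178.
|E| < 1, so demand is inelastic at this price.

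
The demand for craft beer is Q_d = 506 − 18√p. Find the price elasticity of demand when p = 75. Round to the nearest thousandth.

-0.223

At p = 75, Q_d = 350.1154.
dQ_d/dp = −18/(2√p) = −18/(2·8.6603).
Point elasticity E = (dQ_d/dp)·(p/Q_d) = -1.0392 × 75/350.1154 ≈ -0.223.
|E| < 1, so demand is inelastic at this price.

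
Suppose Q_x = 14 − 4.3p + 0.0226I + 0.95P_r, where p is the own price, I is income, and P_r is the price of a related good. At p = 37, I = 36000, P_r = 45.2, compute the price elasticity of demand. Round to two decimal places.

-0.22

At the given point, Q_x = 14 − 4.3(37) + 0.0226(36000) + 0.95(45.2) = 14 − 159.1 + 813.6 + 42.94 = 711.44.
∂Q_x/∂p = −4.3, so E_p = (−4.3)·(37/711.44) ≈ -0.22.
|E_p| < 1: demand is inelastic.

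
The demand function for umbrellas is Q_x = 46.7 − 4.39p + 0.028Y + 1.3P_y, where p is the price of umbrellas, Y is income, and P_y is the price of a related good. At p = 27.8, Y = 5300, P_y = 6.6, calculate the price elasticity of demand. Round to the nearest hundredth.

-1.49

Evaluating quantity at (p, Y, P_y) gives Q_x = 46.7 − 4.39(27.8) + 0.028(5300) + 1.3(6.6) = 46.7 − 122.042 + 148.4 + 8.58 = 81.638.
∂Q_x/∂p = −4.39, so E_p = (−4.39)·(27.8/81.638) ≈ -1.49.
|E_p| > 1: demand is elastic.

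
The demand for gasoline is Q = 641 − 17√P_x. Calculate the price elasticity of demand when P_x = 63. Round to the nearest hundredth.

At P_x = 63, Q = 506.0667.
dQ/dP_x = −17/(2√P_x) = −17/(2·7.9373).
Point elasticity E = (dQ/dP_x)·(P_x/Q) = -1.0709 × 63/506.0667 ≈ -0.13.
|E| < 1, so demand is inelastic at this price.

-0.13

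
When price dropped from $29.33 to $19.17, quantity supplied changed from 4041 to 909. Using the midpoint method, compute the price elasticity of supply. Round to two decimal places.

%Δq = (909 − 4041)/[(4041 + 909)/2] = -3132/2475 ≈ -1.2655.
%Δp = (19.17 − 29.33)/[(29.33 + 19.17)/2] = -10.16/24.25 ≈ -0.4190.
Arc elasticity E = %Δq/%Δp ≈ -1.2655/-0.4190 ≈ 3.02.
|E| > 1: supply is elastic over this range.

3.02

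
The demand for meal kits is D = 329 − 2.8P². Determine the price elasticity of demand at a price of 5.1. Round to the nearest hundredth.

At P = 5.1, D = 256.172.
dD/dP = −2·2.8·P = −28.56.
Point elasticity E = (dD/dP)·(P/D) = -28.56 × 5.1/256.172 ≈ -0.57.
|E| < 1, so demand is inelastic at this price.

-0.57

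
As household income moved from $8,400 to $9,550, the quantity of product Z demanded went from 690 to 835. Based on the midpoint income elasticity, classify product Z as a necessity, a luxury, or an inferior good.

luxury

%ΔQ = (835 − 690)/[(690+835)/2] = 145/762.5 ≈ 0.1902.
%ΔI = (9,550 − 8,400)/[(8,400+9,550)/2] = 1150/8975 ≈ 0.1281.
E_I = %ΔQ/%ΔI ≈ 1.484.
E_I > 1: normal good (luxury).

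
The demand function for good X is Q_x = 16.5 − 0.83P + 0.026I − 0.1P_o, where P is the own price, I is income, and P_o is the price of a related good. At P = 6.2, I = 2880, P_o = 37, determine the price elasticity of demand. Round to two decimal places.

First evaluate Q_x: 16.5 − 0.83(6.2) + 0.026(2880) − 0.1(37) = 16.5 − 5.146 + 74.88 − 3.7 = 82.534.
∂Q_x/∂P = −0.83, so E_p = (−0.83)·(6.2/82.534) ≈ -0.06.
|E_p| < 1: demand is inelastic.

-0.06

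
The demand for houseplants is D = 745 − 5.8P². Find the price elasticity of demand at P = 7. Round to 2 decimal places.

At P = 7, D = 460.8.
dD/dP = −2·5.8·P = −81.2.
Point elasticity E = (dD/dP)·(P/D) = -81.2 × 7/460.8 ≈ -1.23.
|E| > 1, so demand is elastic at this price.

-1.23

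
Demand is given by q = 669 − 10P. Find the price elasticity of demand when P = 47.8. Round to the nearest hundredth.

-2.50

At P = 47.8, q = 191.
dq/dP = −10.
Point elasticity E = (dq/dP)·(P/q) = -10 × 47.8/191 ≈ -2.50.
|E| > 1, so demand is elastic at this price.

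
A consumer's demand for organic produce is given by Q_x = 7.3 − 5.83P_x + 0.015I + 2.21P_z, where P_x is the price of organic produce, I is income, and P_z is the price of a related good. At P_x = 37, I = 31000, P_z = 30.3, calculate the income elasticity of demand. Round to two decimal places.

1.44

Evaluating quantity at (P_x, I, P_z) gives Q_x = 7.3 − 5.83(37) + 0.015(31000) + 2.21(30.3) = 7.3 − 215.71 + 465 + 66.963 = 323.553.
∂Q_x/∂I = +0.015, so E_I = 0.015·(31000/323.553) ≈ 1.44.
E_I > 1: normal good (luxury).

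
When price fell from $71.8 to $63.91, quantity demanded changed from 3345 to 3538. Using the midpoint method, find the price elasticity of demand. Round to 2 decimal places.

%ΔQ = (3538 − 3345)/[(3345 + 3538)/2] = 193/3441.5 ≈ 0.0561.
%ΔP = (63.91 − 71.8)/[(71.8 + 63.91)/2] = -7.89/67.855 ≈ -0.1163.
Arc elasticity E = %ΔQ/%ΔP ≈ 0.0561/-0.1163 ≈ -0.48.
|E| < 1: demand is inelastic over this range.

-0.48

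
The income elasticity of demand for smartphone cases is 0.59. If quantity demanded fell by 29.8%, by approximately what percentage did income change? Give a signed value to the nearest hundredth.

%ΔQ ≈ E × %ΔI ⇒ %ΔI = %ΔQ / E = (-29.8%)/(0.59) ≈ -50.51%.

-50.51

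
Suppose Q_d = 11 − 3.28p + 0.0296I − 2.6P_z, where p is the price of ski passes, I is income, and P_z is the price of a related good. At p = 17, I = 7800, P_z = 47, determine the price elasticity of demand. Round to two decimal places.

-0.87

At the given point, Q_d = 11 − 3.28(17) + 0.0296(7800) − 2.6(47) = 11 − 55.76 + 230.88 − 122.2 = 63.92.
∂Q_d/∂p = −3.28, so E_p = (−3.28)·(17/63.92) ≈ -0.87.
|E_p| < 1: demand is inelastic.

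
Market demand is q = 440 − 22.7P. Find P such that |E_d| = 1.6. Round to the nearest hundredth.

Set −bP/(a − bP) = −1.6 ⇒ bP = 1.6(a − bP) ⇒ bP(1+1.6) = 1.6·a.
P = 1.6·440/(22.7·2.6) ≈ 11.93.

11.93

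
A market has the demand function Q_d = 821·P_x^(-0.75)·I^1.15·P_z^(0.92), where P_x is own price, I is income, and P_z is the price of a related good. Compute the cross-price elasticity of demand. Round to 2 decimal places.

0.92

For a Cobb–Douglas (constant-elasticity) form Q_d = A·P_z^α·…, the elasticity with respect to P_z equals the exponent α at every point.
Here the exponent on P_z is 0.92, so the cross-price elasticity of demand is 0.92.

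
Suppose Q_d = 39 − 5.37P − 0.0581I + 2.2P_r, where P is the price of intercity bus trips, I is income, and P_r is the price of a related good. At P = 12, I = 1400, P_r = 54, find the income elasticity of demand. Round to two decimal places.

Q_d = 39 − 5.37(12) − 0.0581(1400) + 2.2(54) = 39 − 64.44 − 81.34 + 118.8 = 12.02.
∂Q_d/∂I = −0.0581, so E_I = -0.0581·(1400/12.02) ≈ -6.77.
E_I < 0: inferior good.

-6.77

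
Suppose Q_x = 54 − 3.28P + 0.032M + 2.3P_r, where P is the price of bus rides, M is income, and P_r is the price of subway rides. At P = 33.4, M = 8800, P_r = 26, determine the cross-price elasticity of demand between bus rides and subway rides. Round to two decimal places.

First evaluate Q_x: 54 − 3.28(33.4) + 0.032(8800) + 2.3(26) = 54 − 109.552 + 281.6 + 59.8 = 285.848.
∂Q_x/∂P_r = +2.3, so E_xy = 2.3·(26/285.848) ≈ 0.21.
E_xy > 0: the goods are substitutes.

0.21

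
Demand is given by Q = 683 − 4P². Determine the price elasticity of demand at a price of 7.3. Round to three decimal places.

At P = 7.3, Q = 469.84.
dQ/dP = −2·4·P = −58.4.
Point elasticity E = (dQ/dP)·(P/Q) = -58.4 × 7.3/469.84 ≈ -0.907.
|E| < 1, so demand is inelastic at this price.

-0.907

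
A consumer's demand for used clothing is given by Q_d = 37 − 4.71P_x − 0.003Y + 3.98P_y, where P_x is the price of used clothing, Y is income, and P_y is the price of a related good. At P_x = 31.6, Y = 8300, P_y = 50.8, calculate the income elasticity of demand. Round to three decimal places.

-0.380

At the given point, Q_d = 37 − 4.71(31.6) − 0.003(8300) + 3.98(50.8) = 37 − 148.836 − 24.9 + 202.184 = 65.448.
∂Q_d/∂Y = −0.003, so E_I = -0.003·(8300/65.448) ≈ -0.380.
E_I < 0: inferior good.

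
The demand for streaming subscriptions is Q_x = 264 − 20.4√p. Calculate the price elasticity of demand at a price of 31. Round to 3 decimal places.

At p = 31, Q_x = 150.4176.
dQ_x/dp = −20.4/(2√p) = −20.4/(2·5.5678).
Point elasticity E = (dQ_x/dp)·(p/Q_x) = -1.832 × 31/150.4176 ≈ -0.378.
|E| < 1, so demand is inelastic at this price.

-0.378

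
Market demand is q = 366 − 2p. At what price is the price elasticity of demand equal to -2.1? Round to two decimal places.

123.97

Set −bp/(a − bp) = −2.1 ⇒ bp = 2.1(a − bp) ⇒ bp(1+2.1) = 2.1·a.
p = 2.1·366/(2·3.1) ≈ 123.97.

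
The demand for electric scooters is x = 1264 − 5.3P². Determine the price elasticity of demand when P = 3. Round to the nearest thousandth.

At P = 3, x = 1216.3.
dx/dP = −2·5.3·P = −31.8.
Point elasticity E = (dx/dP)·(P/x) = -31.8 × 3/1216.3 ≈ -0.078.
|E| < 1, so demand is inelastic at this price.

-0.078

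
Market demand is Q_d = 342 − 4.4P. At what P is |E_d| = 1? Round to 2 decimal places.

38.86

For linear demand Q_d = a − bP, E = −bP/(a − bP). |E| = 1 ⇒ bP = a − bP ⇒ P = a/(2b).
P = 342/(2·4.4) ≈ 38.86.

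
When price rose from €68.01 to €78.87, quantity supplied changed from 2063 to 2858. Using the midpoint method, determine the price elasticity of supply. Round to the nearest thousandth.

%Δq = (2858 − 2063)/[(2063 + 2858)/2] = 795/2460.5 ≈ 0.3231.
%ΔP = (78.87 − 68.01)/[(68.01 + 78.87)/2] = 10.86/73.44 ≈ 0.1479.
Arc elasticity E = %Δq/%ΔP ≈ 0.3231/0.1479 ≈ 2.185.
|E| > 1: supply is elastic over this range.

2.185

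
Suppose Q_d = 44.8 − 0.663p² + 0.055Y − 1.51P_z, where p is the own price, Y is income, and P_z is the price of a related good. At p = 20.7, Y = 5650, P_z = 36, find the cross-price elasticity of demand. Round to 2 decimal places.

First evaluate Q_d: 44.8 − 0.663(20.7)² + 0.055(5650) − 1.51(36) = 44.8 − 284.0889 + 310.75 − 54.36 = 17.1011.
∂Q_d/∂P_z = −1.51, so E_xy = -1.51·(36/17.1011) ≈ -3.18.
E_xy < 0: the goods are complements.

-3.18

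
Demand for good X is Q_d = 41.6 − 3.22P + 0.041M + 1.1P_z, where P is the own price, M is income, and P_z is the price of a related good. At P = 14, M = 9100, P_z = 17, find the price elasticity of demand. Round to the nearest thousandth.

First evaluate Q_d: 41.6 − 3.22(14) + 0.041(9100) + 1.1(17) = 41.6 − 45.08 + 373.1 + 18.7 = 388.32.
∂Q_d/∂P = −3.22, so E_p = (−3.22)·(14/388.32) ≈ -0.116.
|E_p| < 1: demand is inelastic.

-0.116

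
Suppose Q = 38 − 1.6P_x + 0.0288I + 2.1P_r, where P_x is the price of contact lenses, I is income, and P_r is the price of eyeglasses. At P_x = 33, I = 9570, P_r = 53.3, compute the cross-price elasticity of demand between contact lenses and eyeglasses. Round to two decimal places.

Evaluating quantity at (P_x, I, P_r) gives Q = 38 − 1.6(33) + 0.0288(9570) + 2.1(53.3) = 38 − 52.8 + 275.616 + 111.93 = 372.746.
∂Q/∂P_r = +2.1, so E_xy = 2.1·(53.3/372.746) ≈ 0.30.
E_xy > 0: the goods are substitutes.

0.30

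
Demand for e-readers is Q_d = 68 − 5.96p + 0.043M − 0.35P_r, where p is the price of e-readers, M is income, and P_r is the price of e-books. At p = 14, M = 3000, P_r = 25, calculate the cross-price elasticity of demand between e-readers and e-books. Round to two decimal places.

-0.08

Substituting, Q_d = 68 − 5.96(14) + 0.043(3000) − 0.35(25) = 68 − 83.44 + 129 − 8.75 = 104.81.
∂Q_d/∂P_r = −0.35, so E_xy = -0.35·(25/104.81) ≈ -0.08.
E_xy < 0: the goods are complements.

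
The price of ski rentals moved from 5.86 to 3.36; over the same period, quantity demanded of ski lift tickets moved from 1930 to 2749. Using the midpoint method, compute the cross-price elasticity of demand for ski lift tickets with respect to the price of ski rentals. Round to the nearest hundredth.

%ΔQ_x = (2749 − 1930)/[(1930+2749)/2] = 819/2339.5 ≈ 0.3501.
%ΔP_y = (3.36 − 5.86)/[(5.86+3.36)/2] ≈ -0.5423.
E_xy = 0.3501/-0.5423 ≈ -0.65.
E_xy < 0, so ski lift tickets and ski rentals are complements.

-0.65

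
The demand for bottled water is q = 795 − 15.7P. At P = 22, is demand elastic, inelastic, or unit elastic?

inelastic

At P = 22, q = 449.6.
dq/dP = −15.7.
Point elasticity E = (dq/dP)·(P/q) = -15.7 × 22/449.6 ≈ -0.768.
|E| ≈ 0.768 < 1, so demand is inelastic.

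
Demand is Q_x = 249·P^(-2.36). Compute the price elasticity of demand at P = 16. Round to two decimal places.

-2.36

For a Cobb–Douglas (constant-elasticity) form Q_x = A·P^α·…, the elasticity with respect to P equals the exponent α at every point.
Here the exponent on P is -2.36, so the price elasticity of demand is -2.36.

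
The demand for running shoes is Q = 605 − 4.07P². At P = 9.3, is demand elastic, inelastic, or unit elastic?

elastic

At P = 9.3, Q = 252.9857.
dQ/dP = −2·4.07·P = −75.702.
Point elasticity E = (dQ/dP)·(P/Q) = -75.702 × 9.3/252.9857 ≈ -2.783.
|E| ≈ 2.783 > 1, so demand is elastic.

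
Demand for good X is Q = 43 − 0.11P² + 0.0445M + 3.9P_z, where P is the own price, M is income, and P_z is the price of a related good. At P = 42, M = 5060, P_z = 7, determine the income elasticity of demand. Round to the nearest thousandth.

Q = 43 − 0.11(42)² + 0.0445(5060) + 3.9(7) = 43 − 194.04 + 225.17 + 27.3 = 101.43.
∂Q/∂M = +0.0445, so E_I = 0.0445·(5060/101.43) ≈ 2.220.
E_I > 1: normal good (luxury).

2.220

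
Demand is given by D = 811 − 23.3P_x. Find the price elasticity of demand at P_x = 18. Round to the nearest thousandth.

At P_x = 18, D = 391.6.
dD/dP_x = −23.3.
Point elasticity E = (dD/dP_x)·(P_x/D) = -23.3 × 18/391.6 ≈ -1.071.
|E| > 1, so demand is elastic at this price.

-1.071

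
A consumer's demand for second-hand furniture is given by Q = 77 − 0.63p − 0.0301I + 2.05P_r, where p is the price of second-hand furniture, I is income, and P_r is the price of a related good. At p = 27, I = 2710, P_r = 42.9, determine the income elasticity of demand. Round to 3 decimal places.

Evaluating quantity at (p, I, P_r) gives Q = 77 − 0.63(27) − 0.0301(2710) + 2.05(42.9) = 77 − 17.01 − 81.571 + 87.945 = 66.364.
∂Q/∂I = −0.0301, so E_I = -0.0301·(2710/66.364) ≈ -1.229.
E_I < 0: inferior good.

-1.229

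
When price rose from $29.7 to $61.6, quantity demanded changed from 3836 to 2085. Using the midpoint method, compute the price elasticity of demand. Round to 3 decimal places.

-0.846

%ΔQ = (2085 − 3836)/[(3836 + 2085)/2] = -1751/2960.5 ≈ -0.5915.
%Δp = (61.6 − 29.7)/[(29.7 + 61.6)/2] = 31.9/45.65 ≈ 0.6988.
Arc elasticity E = %ΔQ/%Δp ≈ -0.5915/0.6988 ≈ -0.846.
|E| < 1: demand is inelastic over this range.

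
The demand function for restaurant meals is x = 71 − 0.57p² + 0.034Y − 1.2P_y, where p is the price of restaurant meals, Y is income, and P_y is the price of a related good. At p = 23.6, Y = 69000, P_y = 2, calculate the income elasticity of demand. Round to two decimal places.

1.12

x = 71 − 0.57(23.6)² + 0.034(69000) − 1.2(2) = 71 − 317.4672 + 2346 − 2.4 = 2097.1328.
∂x/∂Y = +0.034, so E_I = 0.034·(69000/2097.1328) ≈ 1.12.
E_I > 1: normal good (luxury).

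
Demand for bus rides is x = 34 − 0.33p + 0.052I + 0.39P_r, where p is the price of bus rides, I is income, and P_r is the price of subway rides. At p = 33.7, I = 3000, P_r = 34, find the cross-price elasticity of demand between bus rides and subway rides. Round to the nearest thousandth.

At the given point, x = 34 − 0.33(33.7) + 0.052(3000) + 0.39(34) = 34 − 11.121 + 156 + 13.26 = 192.139.
∂x/∂P_r = +0.39, so E_xy = 0.39·(34/192.139) ≈ 0.069.
E_xy > 0: the goods are substitutes.

0.069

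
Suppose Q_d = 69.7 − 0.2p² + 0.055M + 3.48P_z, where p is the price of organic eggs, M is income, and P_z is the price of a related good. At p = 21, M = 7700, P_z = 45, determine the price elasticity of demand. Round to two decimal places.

-0.31

First evaluate Q_d: 69.7 − 0.2(21)² + 0.055(7700) + 3.48(45) = 69.7 − 88.2 + 423.5 + 156.6 = 561.6.
∂Q_d/∂p = −2·0.2·p = -8.4, so E_p = -8.4·(21/561.6) ≈ -0.31.
|E_p| < 1: demand is inelastic.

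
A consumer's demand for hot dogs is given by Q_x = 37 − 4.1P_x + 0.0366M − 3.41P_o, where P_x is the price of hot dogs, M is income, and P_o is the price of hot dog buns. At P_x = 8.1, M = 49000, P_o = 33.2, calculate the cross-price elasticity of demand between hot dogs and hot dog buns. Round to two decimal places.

First evaluate Q_x: 37 − 4.1(8.1) + 0.0366(49000) − 3.41(33.2) = 37 − 33.21 + 1793.4 − 113.212 = 1683.978.
∂Q_x/∂P_o = −3.41, so E_xy = -3.41·(33.2/1683.978) ≈ -0.07.
E_xy < 0: the goods are complements.

-0.07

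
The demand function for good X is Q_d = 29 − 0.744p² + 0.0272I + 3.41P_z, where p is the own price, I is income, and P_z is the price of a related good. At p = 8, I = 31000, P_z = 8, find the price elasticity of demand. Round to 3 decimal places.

At the given point, Q_d = 29 − 0.744(8)² + 0.0272(31000) + 3.41(8) = 29 − 47.616 + 843.2 + 27.28 = 851.864.
∂Q_d/∂p = −2·0.744·p = -11.904, so E_p = -11.904·(8/851.864) ≈ -0.112.
|E_p| < 1: demand is inelastic.

-0.112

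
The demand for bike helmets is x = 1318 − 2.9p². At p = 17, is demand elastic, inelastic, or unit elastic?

elastic

At p = 17, x = 479.9.
dx/dp = −2·2.9·p = −98.6.
Point elasticity E = (dx/dp)·(p/x) = -98.6 × 17/479.9 ≈ -3.493.
|E| ≈ 3.493 > 1, so demand is elastic.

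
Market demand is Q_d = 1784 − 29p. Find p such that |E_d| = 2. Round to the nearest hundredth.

41.01

Set −bp/(a − bp) = −2 ⇒ bp = 2(a − bp) ⇒ bp(1+2) = 2·a.
p = 2·1784/(29·3) ≈ 41.01.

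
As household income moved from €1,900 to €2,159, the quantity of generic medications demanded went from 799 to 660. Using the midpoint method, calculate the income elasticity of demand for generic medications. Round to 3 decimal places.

-1.493

%ΔQ = (660 − 799)/[(799+660)/2] = -139/729.5 ≈ -0.1905.
%ΔI = (2,159 − 1,900)/[(1,900+2,159)/2] = 259/2029.5 ≈ 0.1276.
E_I = %ΔQ/%ΔI ≈ -1.493.
E_I < 0: inferior good.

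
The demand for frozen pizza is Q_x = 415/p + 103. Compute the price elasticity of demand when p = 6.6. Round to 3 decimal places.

At p = 6.6, Q_x = 165.8788.
dQ_x/dp = −415/p² = −9.5271.
Point elasticity E = (dQ_x/dp)·(p/Q_x) = -9.5271 × 6.6/165.8788 ≈ -0.379.
|E| < 1, so demand is inelastic at this price.

-0.379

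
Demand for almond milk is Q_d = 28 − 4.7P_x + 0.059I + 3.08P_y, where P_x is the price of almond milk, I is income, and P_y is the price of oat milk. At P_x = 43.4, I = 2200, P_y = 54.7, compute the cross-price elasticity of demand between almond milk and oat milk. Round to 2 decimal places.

First evaluate Q_d: 28 − 4.7(43.4) + 0.059(2200) + 3.08(54.7) = 28 − 203.98 + 129.8 + 168.476 = 122.296.
∂Q_d/∂P_y = +3.08, so E_xy = 3.08·(54.7/122.296) ≈ 1.38.
E_xy > 0: the goods are substitutes.

1.38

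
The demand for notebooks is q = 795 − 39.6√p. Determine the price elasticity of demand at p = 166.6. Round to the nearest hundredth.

-0.90

At p = 166.6, q = 283.8685.
dq/dp = −39.6/(2√p) = −39.6/(2·12.9074).
Point elasticity E = (dq/dp)·(p/q) = -1.534 × 166.6/283.8685 ≈ -0.90.
|E| < 1, so demand is inelastic at this price.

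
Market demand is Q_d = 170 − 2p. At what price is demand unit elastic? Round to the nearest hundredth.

For linear demand Q_d = a − bp, E = −bp/(a − bp). |E| = 1 ⇒ bp = a − bp ⇒ p = a/(2b).
p = 170/(2·2) = 42.50.

42.50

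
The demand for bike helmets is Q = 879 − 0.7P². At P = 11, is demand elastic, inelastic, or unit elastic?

inelastic

At P = 11, Q = 794.3.
dQ/dP = −2·0.7·P = −15.4.
Point elasticity E = (dQ/dP)·(P/Q) = -15.4 × 11/794.3 ≈ -0.213.
|E| ≈ 0.213 < 1, so demand is inelastic.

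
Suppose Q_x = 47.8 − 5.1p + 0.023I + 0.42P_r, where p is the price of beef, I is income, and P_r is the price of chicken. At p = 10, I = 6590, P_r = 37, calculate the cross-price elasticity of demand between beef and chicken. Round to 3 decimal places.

0.095

Evaluating quantity at (p, I, P_r) gives Q_x = 47.8 − 5.1(10) + 0.023(6590) + 0.42(37) = 47.8 − 51 + 151.57 + 15.54 = 163.91.
∂Q_x/∂P_r = +0.42, so E_xy = 0.42·(37/163.91) ≈ 0.095.
E_xy > 0: the goods are substitutes.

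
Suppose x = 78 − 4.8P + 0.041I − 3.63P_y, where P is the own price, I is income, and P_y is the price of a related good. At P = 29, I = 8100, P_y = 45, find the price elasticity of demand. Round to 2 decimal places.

-1.29

First evaluate x: 78 − 4.8(29) + 0.041(8100) − 3.63(45) = 78 − 139.2 + 332.1 − 163.35 = 107.55.
∂x/∂P = −4.8, so E_p = (−4.8)·(29/107.55) ≈ -1.29.
|E_p| > 1: demand is elastic.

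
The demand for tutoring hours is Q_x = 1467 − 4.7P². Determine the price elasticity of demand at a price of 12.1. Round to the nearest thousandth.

At P = 12.1, Q_x = 778.873.
dQ_x/dP = −2·4.7·P = −113.74.
Point elasticity E = (dQ_x/dP)·(P/Q_x) = -113.74 × 12.1/778.873 ≈ -1.767.
|E| > 1, so demand is elastic at this price.

-1.767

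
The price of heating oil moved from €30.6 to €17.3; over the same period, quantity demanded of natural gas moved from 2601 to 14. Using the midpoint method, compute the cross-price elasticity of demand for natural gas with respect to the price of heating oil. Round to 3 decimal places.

3.563

%ΔQ_x = (14 − 2601)/[(2601+14)/2] = -2587/1307.5 ≈ -1.9786.
%ΔP_y = (17.3 − 30.6)/[(30.6+17.3)/2] ≈ -0.5553.
E_xy = -1.9786/-0.5553 ≈ 3.563.
E_xy > 0, so natural gas and heating oil are substitutes.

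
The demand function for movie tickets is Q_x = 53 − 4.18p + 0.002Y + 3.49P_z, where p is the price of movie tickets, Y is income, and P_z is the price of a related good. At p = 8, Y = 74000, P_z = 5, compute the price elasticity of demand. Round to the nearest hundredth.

-0.18

Evaluating quantity at (p, Y, P_z) gives Q_x = 53 − 4.18(8) + 0.002(74000) + 3.49(5) = 53 − 33.44 + 148 + 17.45 = 185.01.
∂Q_x/∂p = −4.18, so E_p = (−4.18)·(8/185.01) ≈ -0.18.
|E_p| < 1: demand is inelastic.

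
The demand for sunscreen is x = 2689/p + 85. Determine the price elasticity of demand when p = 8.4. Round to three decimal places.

At p = 8.4, x = 405.119.
dx/dp = −2689/p² = −38.1094.
Point elasticity E = (dx/dp)·(p/x) = -38.1094 × 8.4/405.119 ≈ -0.790.
|E| < 1, so demand is inelastic at this price.

-0.790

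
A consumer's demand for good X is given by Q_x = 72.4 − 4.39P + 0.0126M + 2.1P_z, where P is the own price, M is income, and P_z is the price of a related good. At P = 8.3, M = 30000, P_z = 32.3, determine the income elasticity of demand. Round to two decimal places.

At the given point, Q_x = 72.4 − 4.39(8.3) + 0.0126(30000) + 2.1(32.3) = 72.4 − 36.437 + 378 + 67.83 = 481.793.
∂Q_x/∂M = +0.0126, so E_I = 0.0126·(30000/481.793) ≈ 0.78.
E_I ∈ (0,1): normal good (necessity).

0.78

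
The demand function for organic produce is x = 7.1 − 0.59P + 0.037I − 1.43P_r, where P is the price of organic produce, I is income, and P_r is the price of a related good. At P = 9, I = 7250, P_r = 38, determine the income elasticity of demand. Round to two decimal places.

Substituting, x = 7.1 − 0.59(9) + 0.037(7250) − 1.43(38) = 7.1 − 5.31 + 268.25 − 54.34 = 215.7.
∂x/∂I = +0.037, so E_I = 0.037·(7250/215.7) ≈ 1.24.
E_I > 1: normal good (luxury).

1.24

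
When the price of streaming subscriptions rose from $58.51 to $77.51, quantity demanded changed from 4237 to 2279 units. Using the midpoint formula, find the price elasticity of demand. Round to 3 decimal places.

%ΔQ = (2279 − 4237)/[(4237 + 2279)/2] = -1958/3258 ≈ -0.6010.
%Δp = (77.51 − 58.51)/[(58.51 + 77.51)/2] = 19/68.01 ≈ 0.2794.
Arc elasticity E = %ΔQ/%Δp ≈ -0.6010/0.2794 ≈ -2.151.
|E| > 1: demand is elastic over this range.

-2.151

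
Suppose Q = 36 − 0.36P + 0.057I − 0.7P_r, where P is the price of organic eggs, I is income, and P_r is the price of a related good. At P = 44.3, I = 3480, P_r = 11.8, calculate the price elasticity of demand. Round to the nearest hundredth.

Evaluating quantity at (P, I, P_r) gives Q = 36 − 0.36(44.3) + 0.057(3480) − 0.7(11.8) = 36 − 15.948 + 198.36 − 8.26 = 210.152.
∂Q/∂P = −0.36, so E_p = (−0.36)·(44.3/210.152) ≈ -0.08.
|E_p| < 1: demand is inelastic.

-0.08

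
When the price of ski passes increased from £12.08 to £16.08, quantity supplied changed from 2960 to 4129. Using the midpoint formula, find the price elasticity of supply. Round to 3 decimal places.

1.161

%Δq = (4129 − 2960)/[(2960 + 4129)/2] = 1169/3544.5 ≈ 0.3298.
%ΔP = (16.08 − 12.08)/[(12.08 + 16.08)/2] = 4/14.08 ≈ 0.2841.
Arc elasticity E = %Δq/%ΔP ≈ 0.3298/0.2841 ≈ 1.161.
|E| > 1: supply is elastic over this range.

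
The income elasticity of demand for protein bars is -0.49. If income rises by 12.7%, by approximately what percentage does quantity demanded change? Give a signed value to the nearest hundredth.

%ΔQ ≈ E × %ΔI = (-0.49) × (12.7%) ≈ -6.22%.

-6.22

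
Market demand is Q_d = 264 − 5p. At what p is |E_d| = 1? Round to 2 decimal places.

For linear demand Q_d = a − bp, E = −bp/(a − bp). |E| = 1 ⇒ bp = a − bp ⇒ p = a/(2b).
p = 264/(2·5) = 26.40.

26.40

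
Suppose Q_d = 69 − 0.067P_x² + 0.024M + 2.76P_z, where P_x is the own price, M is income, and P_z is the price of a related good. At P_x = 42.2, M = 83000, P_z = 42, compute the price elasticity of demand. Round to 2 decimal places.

-0.12

Evaluating quantity at (P_x, M, P_z) gives Q_d = 69 − 0.067(42.2)² + 0.024(83000) + 2.76(42) = 69 − 119.3163 + 1992 + 115.92 = 2057.6037.
∂Q_d/∂P_x = −2·0.067·P_x = -5.6548, so E_p = -5.6548·(42.2/2057.6037) ≈ -0.12.
|E_p| < 1: demand is inelastic.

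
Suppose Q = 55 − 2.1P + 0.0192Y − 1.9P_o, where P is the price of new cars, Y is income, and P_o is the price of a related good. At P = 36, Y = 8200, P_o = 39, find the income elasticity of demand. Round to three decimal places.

2.509

Substituting, Q = 55 − 2.1(36) + 0.0192(8200) − 1.9(39) = 55 − 75.6 + 157.44 − 74.1 = 62.74.
∂Q/∂Y = +0.0192, so E_I = 0.0192·(8200/62.74) ≈ 2.509.
E_I > 1: normal good (luxury).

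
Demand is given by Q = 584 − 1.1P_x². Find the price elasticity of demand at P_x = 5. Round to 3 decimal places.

-0.099

At P_x = 5, Q = 556.5.
dQ/dP_x = −2·1.1·P_x = −11.
Point elasticity E = (dQ/dP_x)·(P_x/Q) = -11 × 5/556.5 ≈ -0.099.
|E| < 1, so demand is inelastic at this price.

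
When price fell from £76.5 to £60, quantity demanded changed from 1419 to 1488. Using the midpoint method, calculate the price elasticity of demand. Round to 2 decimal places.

%ΔQ = (1488 − 1419)/[(1419 + 1488)/2] = 69/1453.5 ≈ 0.0475.
%Δp = (60 − 76.5)/[(76.5 + 60)/2] = -16.5/68.25 ≈ -0.2418.
Arc elasticity E = %ΔQ/%Δp ≈ 0.0475/-0.2418 ≈ -0.20.
|E| < 1: demand is inelastic over this range.

-0.20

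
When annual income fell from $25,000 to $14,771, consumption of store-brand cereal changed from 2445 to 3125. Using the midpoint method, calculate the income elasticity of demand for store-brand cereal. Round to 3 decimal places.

-0.475

%ΔQ = (3125 − 2445)/[(2445+3125)/2] = 680/2785 ≈ 0.2442.
%ΔM = (14,771 − 25,000)/[(25,000+14,771)/2] = -10229/19885.5 ≈ -0.5144.
E_I = %ΔQ/%ΔM ≈ -0.475.
E_I < 0: inferior good.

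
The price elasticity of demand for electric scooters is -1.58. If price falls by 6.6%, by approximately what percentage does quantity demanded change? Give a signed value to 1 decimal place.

%ΔQ ≈ E × %ΔP = (-1.58) × (-6.6%) ≈ 10.4%.

10.4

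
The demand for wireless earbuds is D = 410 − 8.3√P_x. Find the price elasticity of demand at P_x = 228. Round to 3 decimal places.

-0.220

At P_x = 228, D = 284.6727.
dD/dP_x = −8.3/(2√P_x) = −8.3/(2·15.0997).
Point elasticity E = (dD/dP_x)·(P_x/D) = -0.2748 × 228/284.6727 ≈ -0.220.
|E| < 1, so demand is inelastic at this price.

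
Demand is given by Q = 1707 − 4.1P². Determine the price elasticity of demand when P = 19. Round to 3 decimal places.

At P = 19, Q = 226.9.
dQ/dP = −2·4.1·P = −155.8.
Point elasticity E = (dQ/dP)·(P/Q) = -155.8 × 19/226.9 ≈ -13.046.
|E| > 1, so demand is elastic at this price.

-13.046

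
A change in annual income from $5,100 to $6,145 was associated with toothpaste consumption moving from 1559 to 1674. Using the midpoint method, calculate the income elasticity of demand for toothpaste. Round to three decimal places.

%ΔQ = (1674 − 1559)/[(1559+1674)/2] = 115/1616.5 ≈ 0.0711.
%ΔM = (6,145 − 5,100)/[(5,100+6,145)/2] = 1045/5622.5 ≈ 0.1859.
E_I = %ΔQ/%ΔM ≈ 0.383.
E_I ∈ (0,1): normal good (necessity).

0.383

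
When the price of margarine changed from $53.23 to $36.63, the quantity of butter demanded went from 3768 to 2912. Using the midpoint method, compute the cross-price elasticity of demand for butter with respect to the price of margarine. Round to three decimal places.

0.694

%ΔQ_x = (2912 − 3768)/[(3768+2912)/2] = -856/3340 ≈ -0.2563.
%ΔP_y = (36.63 − 53.23)/[(53.23+36.63)/2] ≈ -0.3695.
E_xy = -0.2563/-0.3695 ≈ 0.694.
E_xy > 0, so butter and margarine are substitutes.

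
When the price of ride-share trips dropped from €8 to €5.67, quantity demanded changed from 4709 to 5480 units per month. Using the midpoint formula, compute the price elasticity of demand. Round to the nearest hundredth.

%ΔQ = (5480 − 4709)/[(4709 + 5480)/2] = 771/5094.5 ≈ 0.1513.
%ΔP = (5.67 − 8)/[(8 + 5.67)/2] = -2.33/6.835 ≈ -0.3409.
Arc elasticity E = %ΔQ/%ΔP ≈ 0.1513/-0.3409 ≈ -0.44.
|E| < 1: demand is inelastic over this range.

-0.44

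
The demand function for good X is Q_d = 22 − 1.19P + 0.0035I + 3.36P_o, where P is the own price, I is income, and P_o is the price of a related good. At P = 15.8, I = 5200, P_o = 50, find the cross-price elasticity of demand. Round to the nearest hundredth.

Evaluating quantity at (P, I, P_o) gives Q_d = 22 − 1.19(15.8) + 0.0035(5200) + 3.36(50) = 22 − 18.802 + 18.2 + 168 = 189.398.
∂Q_d/∂P_o = +3.36, so E_xy = 3.36·(50/189.398) ≈ 0.89.
E_xy > 0: the goods are substitutes.

0.89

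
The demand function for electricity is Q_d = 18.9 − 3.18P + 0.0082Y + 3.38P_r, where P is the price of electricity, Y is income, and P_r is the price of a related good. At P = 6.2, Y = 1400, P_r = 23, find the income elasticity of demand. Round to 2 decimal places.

0.13

First evaluate Q_d: 18.9 − 3.18(6.2) + 0.0082(1400) + 3.38(23) = 18.9 − 19.716 + 11.48 + 77.74 = 88.404.
∂Q_d/∂Y = +0.0082, so E_I = 0.0082·(1400/88.404) ≈ 0.13.
E_I ∈ (0,1): normal good (necessity).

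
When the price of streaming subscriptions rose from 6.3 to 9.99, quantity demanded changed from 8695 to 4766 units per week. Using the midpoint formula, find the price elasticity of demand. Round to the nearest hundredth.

%ΔQ = (4766 − 8695)/[(8695 + 4766)/2] = -3929/6730.5 ≈ -0.5838.
%Δp = (9.99 − 6.3)/[(6.3 + 9.99)/2] = 3.69/8.145 ≈ 0.4530.
Arc elasticity E = %ΔQ/%Δp ≈ -0.5838/0.4530 ≈ -1.29.
|E| > 1: demand is elastic over this range.

-1.29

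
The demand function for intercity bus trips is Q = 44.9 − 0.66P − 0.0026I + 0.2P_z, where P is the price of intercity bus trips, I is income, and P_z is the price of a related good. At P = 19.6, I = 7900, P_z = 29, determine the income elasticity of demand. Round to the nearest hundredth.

At the given point, Q = 44.9 − 0.66(19.6) − 0.0026(7900) + 0.2(29) = 44.9 − 12.936 − 20.54 + 5.8 = 17.224.
∂Q/∂I = −0.0026, so E_I = -0.0026·(7900/17.224) ≈ -1.19.
E_I < 0: inferior good.

-1.19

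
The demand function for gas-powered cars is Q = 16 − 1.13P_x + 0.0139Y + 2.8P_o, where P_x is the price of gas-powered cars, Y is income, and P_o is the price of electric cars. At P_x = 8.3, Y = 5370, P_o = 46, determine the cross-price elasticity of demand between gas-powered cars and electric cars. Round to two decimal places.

Q = 16 − 1.13(8.3) + 0.0139(5370) + 2.8(46) = 16 − 9.379 + 74.643 + 128.8 = 210.064.
∂Q/∂P_o = +2.8, so E_xy = 2.8·(46/210.064) ≈ 0.61.
E_xy > 0: the goods are substitutes.

0.61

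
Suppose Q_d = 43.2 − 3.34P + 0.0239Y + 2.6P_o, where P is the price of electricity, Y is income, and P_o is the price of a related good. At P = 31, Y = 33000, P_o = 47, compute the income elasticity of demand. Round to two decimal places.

At the given point, Q_d = 43.2 − 3.34(31) + 0.0239(33000) + 2.6(47) = 43.2 − 103.54 + 788.7 + 122.2 = 850.56.
∂Q_d/∂Y = +0.0239, so E_I = 0.0239·(33000/850.56) ≈ 0.93.
E_I ∈ (0,1): normal good (necessity).

0.93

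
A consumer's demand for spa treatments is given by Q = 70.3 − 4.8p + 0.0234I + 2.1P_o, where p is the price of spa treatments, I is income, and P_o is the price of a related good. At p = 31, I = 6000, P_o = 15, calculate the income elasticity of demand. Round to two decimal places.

Substituting, Q = 70.3 − 4.8(31) + 0.0234(6000) + 2.1(15) = 70.3 − 148.8 + 140.4 + 31.5 = 93.4.
∂Q/∂I = +0.0234, so E_I = 0.0234·(6000/93.4) ≈ 1.50.
E_I > 1: normal good (luxury).

1.50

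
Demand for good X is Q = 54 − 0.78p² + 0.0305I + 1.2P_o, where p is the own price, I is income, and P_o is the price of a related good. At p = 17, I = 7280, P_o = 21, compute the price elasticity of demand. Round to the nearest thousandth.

First evaluate Q: 54 − 0.78(17)² + 0.0305(7280) + 1.2(21) = 54 − 225.42 + 222.04 + 25.2 = 75.82.
∂Q/∂p = −2·0.78·p = -26.52, so E_p = -26.52·(17/75.82) ≈ -5.946.
|E_p| > 1: demand is elastic.

-5.946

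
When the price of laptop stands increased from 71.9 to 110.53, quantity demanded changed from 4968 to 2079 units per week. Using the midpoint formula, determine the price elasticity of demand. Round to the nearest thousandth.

-1.936

%ΔQ = (2079 − 4968)/[(4968 + 2079)/2] = -2889/3523.5 ≈ -0.8199.
%ΔP = (110.53 − 71.9)/[(71.9 + 110.53)/2] = 38.63/91.215 ≈ 0.4235.
Arc elasticity E = %ΔQ/%ΔP ≈ -0.8199/0.4235 ≈ -1.936.
|E| > 1: demand is elastic over this range.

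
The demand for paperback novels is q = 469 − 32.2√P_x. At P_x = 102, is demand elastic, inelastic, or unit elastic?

At P_x = 102, q = 143.7959.
dq/dP_x = −32.2/(2√P_x) = −32.2/(2·10.0995).
Point elasticity E = (dq/dP_x)·(P_x/q) = -1.5941 × 102/143.7959 ≈ -1.131.
|E| ≈ 1.131 > 1, so demand is elastic.

elastic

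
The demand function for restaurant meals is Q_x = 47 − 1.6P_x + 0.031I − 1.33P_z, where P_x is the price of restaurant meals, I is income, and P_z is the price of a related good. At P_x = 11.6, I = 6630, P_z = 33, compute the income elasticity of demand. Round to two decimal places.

1.08

Evaluating quantity at (P_x, I, P_z) gives Q_x = 47 − 1.6(11.6) + 0.031(6630) − 1.33(33) = 47 − 18.56 + 205.53 − 43.89 = 190.08.
∂Q_x/∂I = +0.031, so E_I = 0.031·(6630/190.08) ≈ 1.08.
E_I > 1: normal good (luxury).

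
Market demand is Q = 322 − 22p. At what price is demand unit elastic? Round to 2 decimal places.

7.32

For linear demand Q = a − bp, E = −bp/(a − bp). |E| = 1 ⇒ bp = a − bp ⇒ p = a/(2b).
p = 322/(2·22) ≈ 7.32.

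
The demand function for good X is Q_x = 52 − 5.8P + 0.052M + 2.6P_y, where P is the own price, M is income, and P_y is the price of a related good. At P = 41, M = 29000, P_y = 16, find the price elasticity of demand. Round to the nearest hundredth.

-0.17

Substituting, Q_x = 52 − 5.8(41) + 0.052(29000) + 2.6(16) = 52 − 237.8 + 1508 + 41.6 = 1363.8.
∂Q_x/∂P = −5.8, so E_p = (−5.8)·(41/1363.8) ≈ -0.17.
|E_p| < 1: demand is inelastic.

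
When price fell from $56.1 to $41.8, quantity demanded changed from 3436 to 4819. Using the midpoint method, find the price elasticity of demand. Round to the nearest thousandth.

-1.147

%Δq = (4819 − 3436)/[(3436 + 4819)/2] = 1383/4127.5 ≈ 0.3351.
%Δp = (41.8 − 56.1)/[(56.1 + 41.8)/2] = -14.3/48.95 ≈ -0.2921.
Arc elasticity E = %Δq/%Δp ≈ 0.3351/-0.2921 ≈ -1.147.
|E| > 1: demand is elastic over this range.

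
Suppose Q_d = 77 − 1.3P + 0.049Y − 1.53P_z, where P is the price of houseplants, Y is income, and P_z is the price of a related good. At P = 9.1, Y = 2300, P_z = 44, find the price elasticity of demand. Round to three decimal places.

At the given point, Q_d = 77 − 1.3(9.1) + 0.049(2300) − 1.53(44) = 77 − 11.83 + 112.7 − 67.32 = 110.55.
∂Q_d/∂P = −1.3, so E_p = (−1.3)·(9.1/110.55) ≈ -0.107.
|E_p| < 1: demand is inelastic.

-0.107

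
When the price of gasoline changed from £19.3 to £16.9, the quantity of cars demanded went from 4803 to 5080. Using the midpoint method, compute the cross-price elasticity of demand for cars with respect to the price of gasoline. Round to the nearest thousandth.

-0.423

%ΔQ_x = (5080 − 4803)/[(4803+5080)/2] = 277/4941.5 ≈ 0.0561.
%ΔP_y = (16.9 − 19.3)/[(19.3+16.9)/2] ≈ -0.1326.
E_xy = 0.0561/-0.1326 ≈ -0.423.
E_xy < 0, so cars and gasoline are complements.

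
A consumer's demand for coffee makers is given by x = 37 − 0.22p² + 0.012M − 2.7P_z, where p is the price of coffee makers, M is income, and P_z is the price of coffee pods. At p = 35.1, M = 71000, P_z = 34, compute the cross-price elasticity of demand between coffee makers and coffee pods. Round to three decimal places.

Substituting, x = 37 − 0.22(35.1)² + 0.012(71000) − 2.7(34) = 37 − 271.0422 + 852 − 91.8 = 526.1578.
∂x/∂P_z = −2.7, so E_xy = -2.7·(34/526.1578) ≈ -0.174.
E_xy < 0: the goods are complements.

-0.174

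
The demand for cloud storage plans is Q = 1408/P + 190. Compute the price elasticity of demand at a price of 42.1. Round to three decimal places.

-0.150

At P = 42.1, Q = 223.4442.
dQ/dP = −1408/P² = −0.7944.
Point elasticity E = (dQ/dP)·(P/Q) = -0.7944 × 42.1/223.4442 ≈ -0.150.
|E| < 1, so demand is inelastic at this price.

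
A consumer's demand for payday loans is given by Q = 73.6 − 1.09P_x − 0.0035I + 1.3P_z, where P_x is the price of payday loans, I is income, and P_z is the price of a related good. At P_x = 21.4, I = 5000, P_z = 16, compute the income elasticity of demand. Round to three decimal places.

Substituting, Q = 73.6 − 1.09(21.4) − 0.0035(5000) + 1.3(16) = 73.6 − 23.326 − 17.5 + 20.8 = 53.574.
∂Q/∂I = −0.0035, so E_I = -0.0035·(5000/53.574) ≈ -0.327.
E_I < 0: inferior good.

-0.327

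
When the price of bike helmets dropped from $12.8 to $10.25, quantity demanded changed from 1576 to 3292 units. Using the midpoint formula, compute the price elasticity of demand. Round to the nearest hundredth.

%Δq = (3292 − 1576)/[(1576 + 3292)/2] = 1716/2434 ≈ 0.7050.
%Δp = (10.25 − 12.8)/[(12.8 + 10.25)/2] = -2.55/11.525 ≈ -0.2213.
Arc elasticity E = %Δq/%Δp ≈ 0.7050/-0.2213 ≈ -3.19.
|E| > 1: demand is elastic over this range.

-3.19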